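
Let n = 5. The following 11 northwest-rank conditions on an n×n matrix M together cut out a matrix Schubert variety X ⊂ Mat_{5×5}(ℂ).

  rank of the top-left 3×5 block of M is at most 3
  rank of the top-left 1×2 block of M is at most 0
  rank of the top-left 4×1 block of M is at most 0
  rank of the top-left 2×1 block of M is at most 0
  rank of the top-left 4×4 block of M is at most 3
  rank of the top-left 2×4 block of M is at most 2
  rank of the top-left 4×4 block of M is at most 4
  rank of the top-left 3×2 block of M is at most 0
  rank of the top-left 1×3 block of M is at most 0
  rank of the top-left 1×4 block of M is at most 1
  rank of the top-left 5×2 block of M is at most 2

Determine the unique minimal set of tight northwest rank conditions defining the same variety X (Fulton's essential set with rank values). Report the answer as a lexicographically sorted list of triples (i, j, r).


The tightest implied rank at each (i,j), from the 11 conditions:

  0, 0, 0, 1, 1
  0, 0, 1, 2, 2
  0, 0, 1, 2, 3
  0, 1, 2, 3, 4
  1, 2, 3, 4, 5

second differences of R give the permutation w = (4, 3, 5, 2, 1).

Rothe diagram D(w) (8 cells), 3 SE-corners (essential conditions):

[(1, 3, 0), (3, 2, 0), (4, 1, 0)]


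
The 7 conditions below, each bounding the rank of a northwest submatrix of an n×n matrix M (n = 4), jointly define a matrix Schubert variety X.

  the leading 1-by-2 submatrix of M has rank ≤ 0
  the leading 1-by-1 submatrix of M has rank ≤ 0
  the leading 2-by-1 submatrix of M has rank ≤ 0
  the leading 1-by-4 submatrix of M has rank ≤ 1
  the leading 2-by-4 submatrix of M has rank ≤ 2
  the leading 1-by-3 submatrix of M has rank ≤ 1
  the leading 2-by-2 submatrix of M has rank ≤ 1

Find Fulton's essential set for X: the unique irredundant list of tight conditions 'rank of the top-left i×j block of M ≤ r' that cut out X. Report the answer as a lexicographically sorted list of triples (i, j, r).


Rank table r_w(4×4) implied by the 7 constraints:

  R[1]: 0 | 0 | 1 | 1
  R[2]: 0 | 1 | 2 | 2
  R[3]: 1 | 2 | 3 | 3
  R[4]: 1 | 2 | 3 | 4

reading off 1-entries of Δ²R: w = (3, 2, 1, 4).

ℓ(w)=3; the 2 essential cells (i,j,r):

[(1, 2, 0), (2, 1, 0)]


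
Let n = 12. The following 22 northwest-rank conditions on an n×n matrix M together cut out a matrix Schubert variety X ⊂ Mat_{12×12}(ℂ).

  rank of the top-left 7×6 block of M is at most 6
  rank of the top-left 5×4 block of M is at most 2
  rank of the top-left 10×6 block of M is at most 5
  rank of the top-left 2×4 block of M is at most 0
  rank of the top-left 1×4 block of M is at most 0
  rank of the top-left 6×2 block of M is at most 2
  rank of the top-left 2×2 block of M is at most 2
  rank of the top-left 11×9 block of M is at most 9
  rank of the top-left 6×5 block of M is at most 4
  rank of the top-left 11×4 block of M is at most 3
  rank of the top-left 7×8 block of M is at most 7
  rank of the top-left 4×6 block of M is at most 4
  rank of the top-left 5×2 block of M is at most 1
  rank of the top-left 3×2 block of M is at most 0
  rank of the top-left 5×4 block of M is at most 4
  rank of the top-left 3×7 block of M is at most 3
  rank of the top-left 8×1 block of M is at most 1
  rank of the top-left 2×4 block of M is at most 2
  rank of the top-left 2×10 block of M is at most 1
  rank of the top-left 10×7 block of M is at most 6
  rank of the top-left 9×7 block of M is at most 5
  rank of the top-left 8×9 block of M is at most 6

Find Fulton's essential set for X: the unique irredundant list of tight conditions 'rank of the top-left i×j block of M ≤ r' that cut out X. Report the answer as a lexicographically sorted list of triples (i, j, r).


Propagating the 22 rank bounds to every northwest block:

  R[1]: 0 0 0 0 1 1 1 1 1 1 1 1
  R[2]: 0 0 0 0 1 1 1 1 1 1 2 2
  R[3]: 0 0 1 1 2 2 2 2 2 2 3 3
  R[4]: 1 1 2 2 3 3 3 3 3 3 4 4
  R[5]: 1 1 2 2 3 4 4 4 4 4 5 5
  R[6]: 1 2 3 3 4 5 5 5 5 5 6 6
  R[7]: 1 2 3 3 4 5 5 6 6 6 7 7
  R[8]: 1 2 3 3 4 5 5 6 6 7 8 8
  R[9]: 1 2 3 3 4 5 5 6 7 8 9 9
  R[10]: 1 2 3 3 4 5 6 7 8 9 10 10
  R[11]: 1 2 3 3 4 5 6 7 8 9 10 11
  R[12]: 1 2 3 4 5 6 7 8 9 10 11 12

giving w = (5, 11, 3, 1, 6, 2, 8, 10, 9, 7, 12, 4) via Δ²R.

ℓ(w)=26; the 8 essential cells (i,j,r):

[(2, 4, 0), (2, 10, 1), (3, 2, 0), (5, 2, 1), (5, 4, 2), (8, 9, 6), (9, 7, 5), (11, 4, 3)]


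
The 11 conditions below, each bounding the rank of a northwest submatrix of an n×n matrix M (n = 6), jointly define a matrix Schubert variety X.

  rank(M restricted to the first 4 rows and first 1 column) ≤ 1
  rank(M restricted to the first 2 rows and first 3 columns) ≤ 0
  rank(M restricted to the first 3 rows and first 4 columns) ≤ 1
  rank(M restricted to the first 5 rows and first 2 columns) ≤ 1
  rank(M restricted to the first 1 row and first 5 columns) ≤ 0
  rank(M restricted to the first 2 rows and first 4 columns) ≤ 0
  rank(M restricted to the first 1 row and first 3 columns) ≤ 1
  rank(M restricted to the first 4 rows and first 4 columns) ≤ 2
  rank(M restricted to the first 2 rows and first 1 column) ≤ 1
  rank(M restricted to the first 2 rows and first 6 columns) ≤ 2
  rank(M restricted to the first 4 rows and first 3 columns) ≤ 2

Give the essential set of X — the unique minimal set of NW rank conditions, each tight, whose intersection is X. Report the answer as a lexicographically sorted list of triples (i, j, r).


Propagating the 11 rank bounds to every northwest block:

  0 0 0 0 0 1
  0 0 0 0 1 2
  1 1 1 1 2 3
  1 1 2 2 3 4
  1 1 2 3 4 5
  1 2 3 4 5 6

the unique w with this rank table is (6, 5, 1, 3, 4, 2).

3 SE-corners of the 11-cell Rothe diagram give Ess(w):

[(1, 5, 0), (2, 4, 0), (5, 2, 1)]


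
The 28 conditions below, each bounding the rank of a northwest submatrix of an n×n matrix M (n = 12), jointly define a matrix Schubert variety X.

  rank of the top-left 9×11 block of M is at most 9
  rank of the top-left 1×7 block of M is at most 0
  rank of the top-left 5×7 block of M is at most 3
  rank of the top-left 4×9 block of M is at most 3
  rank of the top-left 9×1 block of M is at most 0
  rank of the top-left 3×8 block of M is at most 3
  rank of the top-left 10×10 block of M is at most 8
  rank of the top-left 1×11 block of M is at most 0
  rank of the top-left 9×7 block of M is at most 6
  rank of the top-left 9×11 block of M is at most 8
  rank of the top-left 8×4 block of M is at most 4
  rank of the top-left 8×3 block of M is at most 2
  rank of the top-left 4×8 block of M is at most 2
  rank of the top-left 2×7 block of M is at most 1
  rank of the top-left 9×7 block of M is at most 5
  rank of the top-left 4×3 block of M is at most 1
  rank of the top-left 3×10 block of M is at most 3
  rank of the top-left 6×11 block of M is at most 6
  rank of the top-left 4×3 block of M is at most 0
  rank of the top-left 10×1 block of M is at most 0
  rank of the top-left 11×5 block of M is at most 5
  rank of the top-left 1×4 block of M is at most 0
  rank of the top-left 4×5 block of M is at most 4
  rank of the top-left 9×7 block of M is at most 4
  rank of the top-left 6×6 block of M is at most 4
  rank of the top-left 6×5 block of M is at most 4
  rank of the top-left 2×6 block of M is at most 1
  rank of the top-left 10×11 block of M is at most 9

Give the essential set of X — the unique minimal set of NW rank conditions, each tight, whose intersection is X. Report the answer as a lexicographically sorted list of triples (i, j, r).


Rank table r_w(12×12) implied by the 28 constraints:

  row 1: 0 | 0 | 0 | 0 | 0 | 0 | 0 | 0 | 0 | 0 | 0 | 1
  row 2: 0 | 0 | 0 | 1 | 1 | 1 | 1 | 1 | 1 | 1 | 1 | 2
  row 3: 0 | 0 | 0 | 1 | 2 | 2 | 2 | 2 | 2 | 2 | 2 | 3
  row 4: 0 | 0 | 0 | 1 | 2 | 2 | 2 | 2 | 3 | 3 | 3 | 4
  row 5: 0 | 1 | 1 | 2 | 3 | 3 | 3 | 3 | 4 | 4 | 4 | 5
  row 6: 0 | 1 | 2 | 3 | 4 | 4 | 4 | 4 | 5 | 5 | 5 | 6
  row 7: 0 | 1 | 2 | 3 | 4 | 4 | 4 | 5 | 6 | 6 | 6 | 7
  row 8: 0 | 1 | 2 | 3 | 4 | 4 | 4 | 5 | 6 | 7 | 7 | 8
  row 9: 0 | 1 | 2 | 3 | 4 | 4 | 4 | 5 | 6 | 7 | 8 | 9
  row 10: 0 | 1 | 2 | 3 | 4 | 5 | 5 | 6 | 7 | 8 | 9 | 10
  row 11: 1 | 2 | 3 | 4 | 5 | 6 | 6 | 7 | 8 | 9 | 10 | 11
  row 12: 1 | 2 | 3 | 4 | 5 | 6 | 7 | 8 | 9 | 10 | 11 | 12

second differences of R give the permutation w = (12, 4, 5, 9, 2, 3, 8, 10, 11, 6, 1, 7).

ℓ(w)=35; the 5 essential cells (i,j,r):

[(1, 11, 0), (4, 3, 0), (4, 8, 2), (9, 7, 4), (10, 1, 0)]


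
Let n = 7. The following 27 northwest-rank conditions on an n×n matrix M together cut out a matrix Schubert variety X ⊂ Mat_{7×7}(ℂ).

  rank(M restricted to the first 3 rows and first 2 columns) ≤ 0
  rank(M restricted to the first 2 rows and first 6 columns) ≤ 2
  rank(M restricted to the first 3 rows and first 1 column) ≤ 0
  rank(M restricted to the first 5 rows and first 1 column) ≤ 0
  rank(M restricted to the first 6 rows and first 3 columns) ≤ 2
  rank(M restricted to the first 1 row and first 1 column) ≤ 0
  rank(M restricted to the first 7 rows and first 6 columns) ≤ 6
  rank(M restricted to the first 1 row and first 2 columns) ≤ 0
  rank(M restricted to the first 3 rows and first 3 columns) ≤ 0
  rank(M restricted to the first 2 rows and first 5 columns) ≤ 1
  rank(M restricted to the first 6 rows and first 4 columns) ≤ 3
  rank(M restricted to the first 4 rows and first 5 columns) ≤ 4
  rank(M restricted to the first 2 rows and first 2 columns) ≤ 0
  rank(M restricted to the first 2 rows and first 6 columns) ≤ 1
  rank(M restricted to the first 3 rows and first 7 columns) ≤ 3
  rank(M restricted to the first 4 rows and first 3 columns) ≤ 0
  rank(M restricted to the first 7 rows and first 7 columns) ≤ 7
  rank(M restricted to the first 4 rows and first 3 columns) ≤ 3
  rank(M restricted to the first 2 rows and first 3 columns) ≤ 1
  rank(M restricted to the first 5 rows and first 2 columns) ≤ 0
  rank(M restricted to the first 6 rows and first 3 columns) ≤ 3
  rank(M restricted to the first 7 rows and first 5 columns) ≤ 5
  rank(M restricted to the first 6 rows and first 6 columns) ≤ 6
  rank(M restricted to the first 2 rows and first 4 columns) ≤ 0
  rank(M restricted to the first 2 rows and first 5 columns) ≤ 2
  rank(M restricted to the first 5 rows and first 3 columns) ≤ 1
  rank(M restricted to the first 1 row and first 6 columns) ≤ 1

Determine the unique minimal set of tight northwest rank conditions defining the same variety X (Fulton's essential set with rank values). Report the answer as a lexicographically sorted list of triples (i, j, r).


Computing R[i][j] = min implied NW-rank bound (n=7, 27 conditions):

  R[1]: 0 0 0 0 1 1 1
  R[2]: 0 0 0 0 1 1 2
  R[3]: 0 0 0 1 2 2 3
  R[4]: 0 0 0 1 2 3 4
  R[5]: 0 0 1 2 3 4 5
  R[6]: 1 1 2 3 4 5 6
  R[7]: 1 2 3 4 5 6 7

the unique w with this rank table is (5, 7, 4, 6, 3, 1, 2).

|D(w)|=17, |Ess(w)|=4:

[(2, 4, 0), (2, 6, 1), (4, 3, 0), (5, 2, 0)]


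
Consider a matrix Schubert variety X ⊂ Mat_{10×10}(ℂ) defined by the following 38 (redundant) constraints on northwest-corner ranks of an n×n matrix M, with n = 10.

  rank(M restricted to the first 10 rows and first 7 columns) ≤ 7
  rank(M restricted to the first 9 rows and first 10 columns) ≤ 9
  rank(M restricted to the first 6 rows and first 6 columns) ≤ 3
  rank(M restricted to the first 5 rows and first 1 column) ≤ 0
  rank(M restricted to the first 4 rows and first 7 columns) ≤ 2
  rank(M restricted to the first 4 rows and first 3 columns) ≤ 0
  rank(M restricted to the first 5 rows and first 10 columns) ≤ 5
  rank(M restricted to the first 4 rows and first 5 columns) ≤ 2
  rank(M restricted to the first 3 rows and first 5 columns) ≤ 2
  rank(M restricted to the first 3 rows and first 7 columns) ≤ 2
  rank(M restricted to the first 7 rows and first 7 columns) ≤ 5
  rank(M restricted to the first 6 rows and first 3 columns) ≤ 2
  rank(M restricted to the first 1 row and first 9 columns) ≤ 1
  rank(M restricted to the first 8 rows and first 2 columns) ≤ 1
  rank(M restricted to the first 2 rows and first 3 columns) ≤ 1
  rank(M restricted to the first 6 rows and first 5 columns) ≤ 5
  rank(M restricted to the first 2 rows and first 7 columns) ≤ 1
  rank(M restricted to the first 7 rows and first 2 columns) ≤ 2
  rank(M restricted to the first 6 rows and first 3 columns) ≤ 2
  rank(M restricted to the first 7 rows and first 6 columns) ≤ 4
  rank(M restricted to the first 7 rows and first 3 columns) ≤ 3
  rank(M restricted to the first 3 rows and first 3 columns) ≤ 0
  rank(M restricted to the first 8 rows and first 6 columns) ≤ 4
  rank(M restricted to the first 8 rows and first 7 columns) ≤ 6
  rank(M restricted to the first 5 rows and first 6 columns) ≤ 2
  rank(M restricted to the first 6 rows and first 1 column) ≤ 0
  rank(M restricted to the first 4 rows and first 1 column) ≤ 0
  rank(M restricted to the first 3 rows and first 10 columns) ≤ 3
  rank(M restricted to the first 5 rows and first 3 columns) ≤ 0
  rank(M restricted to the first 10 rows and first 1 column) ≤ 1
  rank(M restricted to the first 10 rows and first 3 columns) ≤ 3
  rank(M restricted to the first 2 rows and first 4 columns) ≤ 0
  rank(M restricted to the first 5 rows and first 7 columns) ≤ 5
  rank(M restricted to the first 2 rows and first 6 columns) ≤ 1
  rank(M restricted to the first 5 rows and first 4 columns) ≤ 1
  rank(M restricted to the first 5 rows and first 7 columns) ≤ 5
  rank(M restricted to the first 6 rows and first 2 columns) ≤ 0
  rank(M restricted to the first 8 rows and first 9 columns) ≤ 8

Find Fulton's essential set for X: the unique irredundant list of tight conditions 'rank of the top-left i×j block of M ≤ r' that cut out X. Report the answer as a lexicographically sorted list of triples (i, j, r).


Rank table r_w(10×10) implied by the 38 constraints:

  R[1]: 0, 0, 0, 0, 1, 1, 1, 1, 1, 1
  R[2]: 0, 0, 0, 0, 1, 1, 1, 2, 2, 2
  R[3]: 0, 0, 0, 1, 2, 2, 2, 3, 3, 3
  R[4]: 0, 0, 0, 1, 2, 2, 2, 3, 4, 4
  R[5]: 0, 0, 0, 1, 2, 2, 3, 4, 5, 5
  R[6]: 0, 0, 1, 2, 3, 3, 4, 5, 6, 6
  R[7]: 1, 1, 2, 3, 4, 4, 5, 6, 7, 7
  R[8]: 1, 1, 2, 3, 4, 4, 5, 6, 7, 8
  R[9]: 1, 2, 3, 4, 5, 5, 6, 7, 8, 9
  R[10]: 1, 2, 3, 4, 5, 6, 7, 8, 9, 10

second differences of R give the permutation w = (5, 8, 4, 9, 7, 3, 1, 10, 2, 6).

Rothe diagram D(w) (26 cells), 8 SE-corners (essential conditions):

[(2, 4, 0), (2, 7, 1), (4, 7, 2), (5, 3, 0), (5, 6, 2), (6, 2, 0), (8, 2, 1), (8, 6, 4)]


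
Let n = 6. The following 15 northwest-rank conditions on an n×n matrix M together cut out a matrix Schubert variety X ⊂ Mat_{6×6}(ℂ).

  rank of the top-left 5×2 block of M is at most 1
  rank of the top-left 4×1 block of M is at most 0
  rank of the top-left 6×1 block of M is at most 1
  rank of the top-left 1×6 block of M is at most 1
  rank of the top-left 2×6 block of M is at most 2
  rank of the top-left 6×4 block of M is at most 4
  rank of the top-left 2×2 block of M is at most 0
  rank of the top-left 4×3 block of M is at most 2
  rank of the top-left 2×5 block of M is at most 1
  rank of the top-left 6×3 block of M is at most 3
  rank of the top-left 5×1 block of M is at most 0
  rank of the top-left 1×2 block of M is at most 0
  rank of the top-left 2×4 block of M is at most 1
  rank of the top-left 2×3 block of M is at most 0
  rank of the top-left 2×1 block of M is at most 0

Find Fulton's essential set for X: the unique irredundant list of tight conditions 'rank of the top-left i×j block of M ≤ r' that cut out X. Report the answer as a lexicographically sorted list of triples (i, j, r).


Recovering R(i,j) via the rank-extension bound from the 15 conditions:

  row 1: 0 0 0 1 1 1
  row 2: 0 0 0 1 1 2
  row 3: 0 1 1 2 2 3
  row 4: 0 1 2 3 3 4
  row 5: 0 1 2 3 4 5
  row 6: 1 2 3 4 5 6

so w = (4, 6, 2, 3, 5, 1).

|D(w)|=10, |Ess(w)|=3:

[(2, 3, 0), (2, 5, 1), (5, 1, 0)]


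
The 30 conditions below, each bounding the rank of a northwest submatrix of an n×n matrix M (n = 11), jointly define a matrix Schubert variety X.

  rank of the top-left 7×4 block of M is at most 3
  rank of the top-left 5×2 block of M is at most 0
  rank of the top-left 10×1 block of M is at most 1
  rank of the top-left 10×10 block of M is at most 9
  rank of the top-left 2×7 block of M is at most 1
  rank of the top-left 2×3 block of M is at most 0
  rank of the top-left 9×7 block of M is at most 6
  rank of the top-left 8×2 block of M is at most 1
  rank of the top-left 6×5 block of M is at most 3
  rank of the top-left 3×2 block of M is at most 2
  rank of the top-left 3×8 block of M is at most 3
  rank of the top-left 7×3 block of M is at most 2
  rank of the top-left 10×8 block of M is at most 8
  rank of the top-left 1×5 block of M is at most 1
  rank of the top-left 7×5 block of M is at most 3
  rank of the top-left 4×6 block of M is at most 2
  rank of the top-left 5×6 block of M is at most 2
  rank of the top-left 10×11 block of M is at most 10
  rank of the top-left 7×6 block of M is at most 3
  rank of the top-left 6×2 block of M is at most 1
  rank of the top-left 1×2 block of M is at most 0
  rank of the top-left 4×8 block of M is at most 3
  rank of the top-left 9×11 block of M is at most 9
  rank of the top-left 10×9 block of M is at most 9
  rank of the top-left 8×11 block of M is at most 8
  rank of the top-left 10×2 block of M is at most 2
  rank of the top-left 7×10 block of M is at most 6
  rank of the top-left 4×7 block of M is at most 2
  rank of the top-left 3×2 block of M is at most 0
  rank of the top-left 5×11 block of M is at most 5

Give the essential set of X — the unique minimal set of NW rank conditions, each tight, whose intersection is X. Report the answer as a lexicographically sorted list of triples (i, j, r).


Reconstructing r_w from the 30 given conditions:

  0, 0, 0, 1, 1, 1, 1, 1, 1, 1, 1
  0, 0, 0, 1, 1, 1, 1, 2, 2, 2, 2
  0, 0, 1, 2, 2, 2, 2, 3, 3, 3, 3
  0, 0, 1, 2, 2, 2, 2, 3, 4, 4, 4
  0, 0, 1, 2, 2, 2, 3, 4, 5, 5, 5
  1, 1, 2, 3, 3, 3, 4, 5, 6, 6, 6
  1, 1, 2, 3, 3, 3, 4, 5, 6, 6, 7
  1, 1, 2, 3, 4, 4, 5, 6, 7, 7, 8
  1, 2, 3, 4, 5, 5, 6, 7, 8, 8, 9
  1, 2, 3, 4, 5, 6, 7, 8, 9, 9, 10
  1, 2, 3, 4, 5, 6, 7, 8, 9, 10, 11

the unique w with this rank table is (4, 8, 3, 9, 7, 1, 11, 5, 2, 6, 10).

|D(w)|=25, |Ess(w)|=8:

[(2, 3, 0), (2, 7, 1), (4, 7, 2), (5, 2, 0), (5, 6, 2), (7, 6, 3), (7, 10, 6), (8, 2, 1)]


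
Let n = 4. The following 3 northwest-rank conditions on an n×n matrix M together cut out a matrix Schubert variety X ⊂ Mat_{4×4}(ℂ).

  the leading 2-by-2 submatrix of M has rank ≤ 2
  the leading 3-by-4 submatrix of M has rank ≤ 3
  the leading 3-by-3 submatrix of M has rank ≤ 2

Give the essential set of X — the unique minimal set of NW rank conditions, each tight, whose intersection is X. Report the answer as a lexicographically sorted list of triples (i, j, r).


Computing R[i][j] = min implied NW-rank bound (n=4, 3 conditions):

  i=1: 1 | 1 | 1 | 1
  i=2: 1 | 2 | 2 | 2
  i=3: 1 | 2 | 2 | 3
  i=4: 1 | 2 | 3 | 4

giving w = (1, 2, 4, 3) via Δ²R.

ℓ(w)=1; the 1 essential cell (i,j,r):

[(3, 3, 2)]


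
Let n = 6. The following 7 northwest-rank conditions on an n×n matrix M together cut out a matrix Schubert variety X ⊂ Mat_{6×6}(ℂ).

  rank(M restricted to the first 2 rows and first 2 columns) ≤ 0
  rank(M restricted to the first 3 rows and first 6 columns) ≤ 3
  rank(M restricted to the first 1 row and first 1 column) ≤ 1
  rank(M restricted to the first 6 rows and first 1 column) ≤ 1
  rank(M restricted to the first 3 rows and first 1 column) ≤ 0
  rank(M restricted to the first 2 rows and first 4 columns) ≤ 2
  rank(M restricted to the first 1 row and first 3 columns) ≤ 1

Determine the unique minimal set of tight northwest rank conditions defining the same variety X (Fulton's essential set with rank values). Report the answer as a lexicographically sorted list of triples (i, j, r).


The tightest implied rank at each (i,j), from the 7 conditions:

  i=1: 0 | 0 | 1 | 1 | 1 | 1
  i=2: 0 | 0 | 1 | 2 | 2 | 2
  i=3: 0 | 1 | 2 | 3 | 3 | 3
  i=4: 1 | 2 | 3 | 4 | 4 | 4
  i=5: 1 | 2 | 3 | 4 | 5 | 5
  i=6: 1 | 2 | 3 | 4 | 5 | 6

the unique w with this rank table is (3, 4, 2, 1, 5, 6).

|D(w)|=5, |Ess(w)|=2:

[(2, 2, 0), (3, 1, 0)]


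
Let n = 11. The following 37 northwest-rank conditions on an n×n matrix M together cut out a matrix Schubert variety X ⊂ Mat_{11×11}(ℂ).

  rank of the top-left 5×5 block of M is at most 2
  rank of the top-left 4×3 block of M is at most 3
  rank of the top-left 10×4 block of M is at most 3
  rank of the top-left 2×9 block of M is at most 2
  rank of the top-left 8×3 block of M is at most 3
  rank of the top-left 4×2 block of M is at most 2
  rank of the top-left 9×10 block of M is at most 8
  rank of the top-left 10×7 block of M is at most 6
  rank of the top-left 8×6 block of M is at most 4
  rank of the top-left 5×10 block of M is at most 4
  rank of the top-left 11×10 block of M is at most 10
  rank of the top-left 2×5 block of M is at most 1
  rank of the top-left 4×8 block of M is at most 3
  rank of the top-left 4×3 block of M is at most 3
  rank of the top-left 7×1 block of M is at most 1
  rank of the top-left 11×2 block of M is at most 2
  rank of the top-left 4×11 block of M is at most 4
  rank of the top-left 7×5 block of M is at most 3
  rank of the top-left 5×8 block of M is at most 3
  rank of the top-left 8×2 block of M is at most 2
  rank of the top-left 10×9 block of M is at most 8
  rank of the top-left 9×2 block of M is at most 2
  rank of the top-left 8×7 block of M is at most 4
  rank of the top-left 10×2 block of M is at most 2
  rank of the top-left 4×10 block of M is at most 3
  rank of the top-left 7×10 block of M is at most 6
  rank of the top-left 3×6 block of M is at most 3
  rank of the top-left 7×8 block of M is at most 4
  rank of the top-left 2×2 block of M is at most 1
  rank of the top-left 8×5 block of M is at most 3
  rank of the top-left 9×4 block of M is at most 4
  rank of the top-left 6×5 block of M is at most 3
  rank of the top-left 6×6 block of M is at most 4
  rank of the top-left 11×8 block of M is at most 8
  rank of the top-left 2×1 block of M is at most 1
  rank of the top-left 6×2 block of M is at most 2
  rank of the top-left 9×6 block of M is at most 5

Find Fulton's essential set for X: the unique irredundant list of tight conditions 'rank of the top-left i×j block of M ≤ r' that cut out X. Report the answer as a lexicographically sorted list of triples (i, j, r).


Reconstructing r_w from the 37 given conditions:

  R[1]: 1  1  1  1  1  1  1  1  1  1  1
  R[2]: 1  1  1  1  1  2  2  2  2  2  2
  R[3]: 1  2  2  2  2  3  3  3  3  3  3
  R[4]: 1  2  2  2  2  3  3  3  3  3  4
  R[5]: 1  2  2  2  2  3  3  3  4  4  5
  R[6]: 1  2  3  3  3  4  4  4  5  5  6
  R[7]: 1  2  3  3  3  4  4  4  5  6  7
  R[8]: 1  2  3  3  3  4  4  5  6  7  8
  R[9]: 1  2  3  3  4  5  5  6  7  8  9
  R[10]: 1  2  3  3  4  5  6  7  8  9  10
  R[11]: 1  2  3  4  5  6  7  8  9  10  11

reading off 1-entries of Δ²R: w = (1, 6, 2, 11, 9, 3, 10, 8, 5, 7, 4).

D(w) has 25 cells with 8 SE-corners; essential set:

[(2, 5, 1), (4, 10, 3), (5, 5, 2), (5, 8, 3), (7, 8, 4), (8, 5, 3), (8, 7, 4), (10, 4, 3)]


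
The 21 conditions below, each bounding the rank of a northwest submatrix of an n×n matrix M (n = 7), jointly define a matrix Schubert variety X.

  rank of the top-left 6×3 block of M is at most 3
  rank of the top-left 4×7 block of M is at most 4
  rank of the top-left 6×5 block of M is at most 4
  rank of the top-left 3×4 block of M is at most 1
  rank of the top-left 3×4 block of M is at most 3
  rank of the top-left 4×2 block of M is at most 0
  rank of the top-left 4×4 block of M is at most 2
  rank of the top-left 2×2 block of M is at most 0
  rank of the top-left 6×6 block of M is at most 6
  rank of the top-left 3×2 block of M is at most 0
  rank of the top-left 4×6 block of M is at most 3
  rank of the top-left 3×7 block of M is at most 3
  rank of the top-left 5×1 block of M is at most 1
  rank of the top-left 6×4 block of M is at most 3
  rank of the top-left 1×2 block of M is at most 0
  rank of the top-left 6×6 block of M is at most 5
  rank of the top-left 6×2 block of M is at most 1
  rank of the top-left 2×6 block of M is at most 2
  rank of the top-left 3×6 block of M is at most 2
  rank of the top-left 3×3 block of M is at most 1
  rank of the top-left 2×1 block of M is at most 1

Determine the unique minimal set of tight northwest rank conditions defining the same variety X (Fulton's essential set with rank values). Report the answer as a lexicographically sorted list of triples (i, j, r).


Rank table r_w(7×7) implied by the 21 constraints:

  R[1]: 0, 0, 1, 1, 1, 1, 1
  R[2]: 0, 0, 1, 1, 2, 2, 2
  R[3]: 0, 0, 1, 1, 2, 2, 3
  R[4]: 0, 0, 1, 2, 3, 3, 4
  R[5]: 1, 1, 2, 3, 4, 4, 5
  R[6]: 1, 1, 2, 3, 4, 5, 6
  R[7]: 1, 2, 3, 4, 5, 6, 7

second differences of R give the permutation w = (3, 5, 7, 4, 1, 6, 2).

|D(w)|=12, |Ess(w)|=4:

[(3, 4, 1), (3, 6, 2), (4, 2, 0), (6, 2, 1)]


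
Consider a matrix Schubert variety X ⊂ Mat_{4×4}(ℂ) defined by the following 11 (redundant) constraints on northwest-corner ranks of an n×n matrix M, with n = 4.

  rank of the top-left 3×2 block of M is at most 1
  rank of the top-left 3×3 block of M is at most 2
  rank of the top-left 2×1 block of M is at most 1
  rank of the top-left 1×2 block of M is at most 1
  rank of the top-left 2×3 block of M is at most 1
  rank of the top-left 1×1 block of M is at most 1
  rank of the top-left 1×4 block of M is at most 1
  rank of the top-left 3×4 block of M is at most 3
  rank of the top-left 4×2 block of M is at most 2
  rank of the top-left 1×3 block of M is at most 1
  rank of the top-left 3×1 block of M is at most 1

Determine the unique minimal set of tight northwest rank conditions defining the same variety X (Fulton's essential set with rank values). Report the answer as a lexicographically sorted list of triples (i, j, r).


Computing R[i][j] = min implied NW-rank bound (n=4, 11 conditions):

  R[1]: 1 | 1 | 1 | 1
  R[2]: 1 | 1 | 1 | 2
  R[3]: 1 | 1 | 2 | 3
  R[4]: 1 | 2 | 3 | 4

the unique w with this rank table is (1, 4, 3, 2).

|D(w)|=3, |Ess(w)|=2:

[(2, 3, 1), (3, 2, 1)]


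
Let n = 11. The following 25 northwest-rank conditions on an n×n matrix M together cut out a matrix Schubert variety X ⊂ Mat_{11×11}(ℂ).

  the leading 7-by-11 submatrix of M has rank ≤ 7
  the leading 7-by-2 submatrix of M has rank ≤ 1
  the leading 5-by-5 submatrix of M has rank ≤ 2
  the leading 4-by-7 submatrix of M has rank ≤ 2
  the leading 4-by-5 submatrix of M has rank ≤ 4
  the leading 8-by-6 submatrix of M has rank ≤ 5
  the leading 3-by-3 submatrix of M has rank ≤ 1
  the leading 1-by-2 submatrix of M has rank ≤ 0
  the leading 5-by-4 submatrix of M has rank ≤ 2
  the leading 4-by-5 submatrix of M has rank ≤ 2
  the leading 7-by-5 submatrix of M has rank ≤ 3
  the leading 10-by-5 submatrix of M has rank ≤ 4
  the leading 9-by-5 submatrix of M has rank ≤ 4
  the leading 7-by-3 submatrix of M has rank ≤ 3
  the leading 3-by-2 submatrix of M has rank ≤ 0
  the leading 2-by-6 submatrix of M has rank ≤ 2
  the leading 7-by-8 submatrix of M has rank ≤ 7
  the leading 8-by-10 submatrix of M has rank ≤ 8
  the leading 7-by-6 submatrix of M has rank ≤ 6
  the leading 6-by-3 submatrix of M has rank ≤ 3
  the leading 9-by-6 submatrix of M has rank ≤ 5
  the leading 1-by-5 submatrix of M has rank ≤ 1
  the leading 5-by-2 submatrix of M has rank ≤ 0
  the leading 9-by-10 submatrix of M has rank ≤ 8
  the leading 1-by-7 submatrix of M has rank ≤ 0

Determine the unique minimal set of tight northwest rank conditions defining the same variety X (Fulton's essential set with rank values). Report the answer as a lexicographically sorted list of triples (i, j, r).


Recovering R(i,j) via the rank-extension bound from the 25 conditions:

  0  0  0  0  0  0  0  1  1  1  1
  0  0  1  1  1  1  1  2  2  2  2
  0  0  1  2  2  2  2  3  3  3  3
  0  0  1  2  2  2  2  3  4  4  4
  0  0  1  2  2  3  3  4  5  5  5
  1  1  2  3  3  4  4  5  6  6  6
  1  1  2  3  3  4  5  6  7  7  7
  1  2  3  4  4  5  6  7  8  8  8
  1  2  3  4  4  5  6  7  8  8  9
  1  2  3  4  4  5  6  7  8  9  10
  1  2  3  4  5  6  7  8  9  10  11

the unique w with this rank table is (8, 3, 4, 9, 6, 1, 7, 2, 11, 10, 5).

|D(w)|=24, |Ess(w)|=8:

[(1, 7, 0), (4, 7, 2), (5, 2, 0), (5, 5, 2), (7, 2, 1), (7, 5, 3), (9, 10, 8), (10, 5, 4)]


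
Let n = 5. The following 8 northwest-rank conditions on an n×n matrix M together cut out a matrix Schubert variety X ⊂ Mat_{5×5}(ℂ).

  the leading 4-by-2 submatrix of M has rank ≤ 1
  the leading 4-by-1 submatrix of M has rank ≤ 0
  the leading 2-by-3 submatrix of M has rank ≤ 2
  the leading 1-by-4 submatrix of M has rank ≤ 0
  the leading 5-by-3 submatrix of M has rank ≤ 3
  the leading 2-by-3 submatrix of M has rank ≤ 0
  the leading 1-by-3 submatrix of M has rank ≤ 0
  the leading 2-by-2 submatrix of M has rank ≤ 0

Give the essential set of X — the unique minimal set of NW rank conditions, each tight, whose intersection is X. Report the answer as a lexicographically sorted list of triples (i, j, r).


Computing R[i][j] = min implied NW-rank bound (n=5, 8 conditions):

  row 1: 0 | 0 | 0 | 0 | 1
  row 2: 0 | 0 | 0 | 1 | 2
  row 3: 0 | 1 | 1 | 2 | 3
  row 4: 0 | 1 | 2 | 3 | 4
  row 5: 1 | 2 | 3 | 4 | 5

reading off 1-entries of Δ²R: w = (5, 4, 2, 3, 1).

D(w) has 9 cells with 3 SE-corners; essential set:

[(1, 4, 0), (2, 3, 0), (4, 1, 0)]


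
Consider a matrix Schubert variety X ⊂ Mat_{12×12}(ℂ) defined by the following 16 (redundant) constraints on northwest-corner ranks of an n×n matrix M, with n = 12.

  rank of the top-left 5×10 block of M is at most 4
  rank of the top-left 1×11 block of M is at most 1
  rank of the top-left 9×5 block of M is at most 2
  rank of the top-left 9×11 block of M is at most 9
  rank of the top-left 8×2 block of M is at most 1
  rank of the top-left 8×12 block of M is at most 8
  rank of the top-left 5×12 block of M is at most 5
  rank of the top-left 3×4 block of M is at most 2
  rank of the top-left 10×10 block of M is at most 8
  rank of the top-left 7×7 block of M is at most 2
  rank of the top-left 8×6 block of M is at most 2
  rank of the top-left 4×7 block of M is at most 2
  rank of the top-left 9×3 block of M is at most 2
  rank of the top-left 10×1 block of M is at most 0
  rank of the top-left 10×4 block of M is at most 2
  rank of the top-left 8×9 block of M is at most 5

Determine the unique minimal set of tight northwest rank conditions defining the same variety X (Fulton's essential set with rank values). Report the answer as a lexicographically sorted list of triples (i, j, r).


Propagating the 16 rank bounds to every northwest block:

  R[1]: 0 1 1 1 1 1 1 1 1 1 1 1
  R[2]: 0 1 2 2 2 2 2 2 2 2 2 2
  R[3]: 0 1 2 2 2 2 2 3 3 3 3 3
  R[4]: 0 1 2 2 2 2 2 3 4 4 4 4
  R[5]: 0 1 2 2 2 2 2 3 4 4 5 5
  R[6]: 0 1 2 2 2 2 2 3 4 5 6 6
  R[7]: 0 1 2 2 2 2 2 3 4 5 6 7
  R[8]: 0 1 2 2 2 2 3 4 5 6 7 8
  R[9]: 0 1 2 2 2 3 4 5 6 7 8 9
  R[10]: 0 1 2 2 3 4 5 6 7 8 9 10
  R[11]: 1 2 3 3 4 5 6 7 8 9 10 11
  R[12]: 1 2 3 4 5 6 7 8 9 10 11 12

hence w(1..12) = (2, 3, 8, 9, 11, 10, 12, 7, 6, 5, 1, 4).

|D(w)|=37, |Ess(w)|=6:

[(5, 10, 4), (7, 7, 2), (8, 6, 2), (9, 5, 2), (10, 1, 0), (10, 4, 2)]


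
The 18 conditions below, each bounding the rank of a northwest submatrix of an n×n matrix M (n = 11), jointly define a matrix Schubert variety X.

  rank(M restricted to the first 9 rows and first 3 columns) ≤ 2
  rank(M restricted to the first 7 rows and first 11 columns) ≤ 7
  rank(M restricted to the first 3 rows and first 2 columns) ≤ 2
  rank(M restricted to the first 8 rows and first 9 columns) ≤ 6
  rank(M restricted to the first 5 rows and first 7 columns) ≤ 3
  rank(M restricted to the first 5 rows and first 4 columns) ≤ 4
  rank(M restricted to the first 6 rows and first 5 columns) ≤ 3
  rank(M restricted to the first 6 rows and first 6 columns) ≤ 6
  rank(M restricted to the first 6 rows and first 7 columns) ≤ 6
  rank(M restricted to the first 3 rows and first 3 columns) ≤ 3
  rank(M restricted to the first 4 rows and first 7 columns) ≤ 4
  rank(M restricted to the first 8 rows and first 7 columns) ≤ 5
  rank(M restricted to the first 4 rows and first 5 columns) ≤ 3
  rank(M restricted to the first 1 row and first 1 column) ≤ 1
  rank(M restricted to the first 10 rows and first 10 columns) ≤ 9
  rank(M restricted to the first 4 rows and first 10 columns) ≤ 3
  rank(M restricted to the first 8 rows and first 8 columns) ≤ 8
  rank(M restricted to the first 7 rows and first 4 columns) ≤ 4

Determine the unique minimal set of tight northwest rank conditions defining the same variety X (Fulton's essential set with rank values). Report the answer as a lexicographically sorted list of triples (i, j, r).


Recovering R(i,j) via the rank-extension bound from the 18 conditions:

  1 1 1 1 1 1 1 1 1 1 1
  1 2 2 2 2 2 2 2 2 2 2
  1 2 2 3 3 3 3 3 3 3 3
  1 2 2 3 3 3 3 3 3 3 4
  1 2 2 3 3 3 3 4 4 4 5
  1 2 2 3 3 4 4 5 5 5 6
  1 2 2 3 4 5 5 6 6 6 7
  1 2 2 3 4 5 5 6 6 7 8
  1 2 2 3 4 5 6 7 7 8 9
  1 2 3 4 5 6 7 8 8 9 10
  1 2 3 4 5 6 7 8 9 10 11

reading off 1-entries of Δ²R: w = (1, 2, 4, 11, 8, 6, 5, 10, 7, 3, 9).

|D(w)|=19, |Ess(w)|=6:

[(4, 10, 3), (5, 7, 3), (6, 5, 3), (8, 7, 5), (8, 9, 6), (9, 3, 2)]


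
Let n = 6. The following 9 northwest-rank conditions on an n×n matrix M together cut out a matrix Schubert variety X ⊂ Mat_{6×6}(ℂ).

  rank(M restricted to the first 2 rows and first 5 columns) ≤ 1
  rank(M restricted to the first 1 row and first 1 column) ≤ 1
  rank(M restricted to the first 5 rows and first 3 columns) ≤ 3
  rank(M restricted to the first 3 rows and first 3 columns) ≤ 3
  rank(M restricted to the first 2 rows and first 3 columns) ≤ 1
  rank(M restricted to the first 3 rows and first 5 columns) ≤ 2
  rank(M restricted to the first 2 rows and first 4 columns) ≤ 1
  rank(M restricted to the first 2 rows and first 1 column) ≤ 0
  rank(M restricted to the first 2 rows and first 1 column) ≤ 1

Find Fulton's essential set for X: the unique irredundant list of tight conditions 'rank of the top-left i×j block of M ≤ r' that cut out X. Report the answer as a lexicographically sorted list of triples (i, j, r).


Rank table r_w(6×6) implied by the 9 constraints:

  R[1]: 0 1 1 1 1 1
  R[2]: 0 1 1 1 1 2
  R[3]: 1 2 2 2 2 3
  R[4]: 1 2 3 3 3 4
  R[5]: 1 2 3 4 4 5
  R[6]: 1 2 3 4 5 6

second differences of R give the permutation w = (2, 6, 1, 3, 4, 5).

D(w) has 5 cells with 2 SE-corners; essential set:

[(2, 1, 0), (2, 5, 1)]


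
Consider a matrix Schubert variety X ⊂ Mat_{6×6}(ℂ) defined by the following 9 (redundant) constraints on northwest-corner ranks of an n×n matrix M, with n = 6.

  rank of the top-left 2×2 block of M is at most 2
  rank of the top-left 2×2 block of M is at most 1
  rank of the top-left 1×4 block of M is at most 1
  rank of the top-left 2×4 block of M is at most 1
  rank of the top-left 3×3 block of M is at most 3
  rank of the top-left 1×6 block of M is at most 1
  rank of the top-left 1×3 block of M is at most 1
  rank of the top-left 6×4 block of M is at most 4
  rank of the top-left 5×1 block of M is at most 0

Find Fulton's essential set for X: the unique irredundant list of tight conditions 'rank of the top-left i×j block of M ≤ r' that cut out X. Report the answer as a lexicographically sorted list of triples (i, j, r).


The tightest implied rank at each (i,j), from the 9 conditions:

  R[1]: 0 | 1 | 1 | 1 | 1 | 1
  R[2]: 0 | 1 | 1 | 1 | 2 | 2
  R[3]: 0 | 1 | 2 | 2 | 3 | 3
  R[4]: 0 | 1 | 2 | 3 | 4 | 4
  R[5]: 0 | 1 | 2 | 3 | 4 | 5
  R[6]: 1 | 2 | 3 | 4 | 5 | 6

second differences of R give the permutation w = (2, 5, 3, 4, 6, 1).

D(w) has 7 cells with 2 SE-corners; essential set:

[(2, 4, 1), (5, 1, 0)]


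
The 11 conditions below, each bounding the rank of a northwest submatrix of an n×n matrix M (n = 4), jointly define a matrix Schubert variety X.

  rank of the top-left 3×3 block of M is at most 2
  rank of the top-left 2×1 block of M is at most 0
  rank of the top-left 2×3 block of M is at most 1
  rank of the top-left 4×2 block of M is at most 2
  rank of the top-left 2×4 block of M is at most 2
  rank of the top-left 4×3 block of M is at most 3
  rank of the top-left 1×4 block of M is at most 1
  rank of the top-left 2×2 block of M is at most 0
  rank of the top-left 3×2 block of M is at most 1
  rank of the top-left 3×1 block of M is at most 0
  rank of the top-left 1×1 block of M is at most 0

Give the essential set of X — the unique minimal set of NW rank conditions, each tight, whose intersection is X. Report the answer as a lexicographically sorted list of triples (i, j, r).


Computing R[i][j] = min implied NW-rank bound (n=4, 11 conditions):

  row 1: 0  0  1  1
  row 2: 0  0  1  2
  row 3: 0  1  2  3
  row 4: 1  2  3  4

the unique w with this rank table is (3, 4, 2, 1).

|D(w)|=5, |Ess(w)|=2:

[(2, 2, 0), (3, 1, 0)]


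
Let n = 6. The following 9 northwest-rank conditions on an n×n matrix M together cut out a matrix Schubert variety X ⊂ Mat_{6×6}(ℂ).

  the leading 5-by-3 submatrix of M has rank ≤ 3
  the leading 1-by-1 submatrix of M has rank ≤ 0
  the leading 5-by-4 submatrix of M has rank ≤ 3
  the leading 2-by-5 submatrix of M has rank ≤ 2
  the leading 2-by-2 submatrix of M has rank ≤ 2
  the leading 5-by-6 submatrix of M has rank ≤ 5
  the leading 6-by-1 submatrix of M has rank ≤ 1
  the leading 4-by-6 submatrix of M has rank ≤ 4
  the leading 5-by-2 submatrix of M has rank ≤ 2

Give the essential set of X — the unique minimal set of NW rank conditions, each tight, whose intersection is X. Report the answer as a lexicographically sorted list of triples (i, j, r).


Computing R[i][j] = min implied NW-rank bound (n=6, 9 conditions):

  R[1]: 0  1  1  1  1  1
  R[2]: 1  2  2  2  2  2
  R[3]: 1  2  3  3  3  3
  R[4]: 1  2  3  3  4  4
  R[5]: 1  2  3  3  4  5
  R[6]: 1  2  3  4  5  6

so w = (2, 1, 3, 5, 6, 4).

|D(w)|=3, |Ess(w)|=2:

[(1, 1, 0), (5, 4, 3)]


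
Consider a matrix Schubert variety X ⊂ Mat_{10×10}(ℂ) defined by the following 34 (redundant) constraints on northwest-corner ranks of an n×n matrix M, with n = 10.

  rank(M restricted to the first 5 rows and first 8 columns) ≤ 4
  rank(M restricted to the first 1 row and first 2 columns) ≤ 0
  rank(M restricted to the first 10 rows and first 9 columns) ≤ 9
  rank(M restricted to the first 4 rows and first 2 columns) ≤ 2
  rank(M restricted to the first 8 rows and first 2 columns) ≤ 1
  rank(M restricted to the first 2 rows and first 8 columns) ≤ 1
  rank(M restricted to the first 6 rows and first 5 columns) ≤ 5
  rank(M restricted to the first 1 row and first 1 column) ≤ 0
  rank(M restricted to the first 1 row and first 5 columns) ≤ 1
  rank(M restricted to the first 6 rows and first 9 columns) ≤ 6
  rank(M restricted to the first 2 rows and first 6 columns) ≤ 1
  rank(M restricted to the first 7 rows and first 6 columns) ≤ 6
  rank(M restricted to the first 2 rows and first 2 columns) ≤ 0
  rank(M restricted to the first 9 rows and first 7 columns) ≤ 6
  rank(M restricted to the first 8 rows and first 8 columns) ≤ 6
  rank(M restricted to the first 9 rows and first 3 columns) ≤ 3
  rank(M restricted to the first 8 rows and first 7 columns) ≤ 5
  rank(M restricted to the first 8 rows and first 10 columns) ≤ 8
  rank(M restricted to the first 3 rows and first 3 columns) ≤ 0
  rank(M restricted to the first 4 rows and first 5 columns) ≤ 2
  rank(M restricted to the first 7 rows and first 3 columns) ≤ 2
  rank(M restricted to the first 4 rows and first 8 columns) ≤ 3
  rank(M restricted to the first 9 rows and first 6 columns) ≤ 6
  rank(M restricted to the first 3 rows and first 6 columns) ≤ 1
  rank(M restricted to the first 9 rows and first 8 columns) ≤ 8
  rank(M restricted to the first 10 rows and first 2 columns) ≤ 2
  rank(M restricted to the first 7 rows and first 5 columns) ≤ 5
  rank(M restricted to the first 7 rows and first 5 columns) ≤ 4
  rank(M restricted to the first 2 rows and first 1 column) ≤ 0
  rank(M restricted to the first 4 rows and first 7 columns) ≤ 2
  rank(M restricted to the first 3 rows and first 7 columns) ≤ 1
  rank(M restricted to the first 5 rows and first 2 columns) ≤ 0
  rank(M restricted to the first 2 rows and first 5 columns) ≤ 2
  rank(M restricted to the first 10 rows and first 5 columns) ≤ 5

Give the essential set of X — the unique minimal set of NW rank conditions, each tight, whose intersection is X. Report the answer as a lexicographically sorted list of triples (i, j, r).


Reconstructing r_w from the 34 given conditions:

  row 1: 0 0 0 1 1 1 1 1 1 1
  row 2: 0 0 0 1 1 1 1 1 2 2
  row 3: 0 0 0 1 1 1 1 2 3 3
  row 4: 0 0 1 2 2 2 2 3 4 4
  row 5: 0 0 1 2 3 3 3 4 5 5
  row 6: 1 1 2 3 4 4 4 5 6 6
  row 7: 1 1 2 3 4 5 5 6 7 7
  row 8: 1 1 2 3 4 5 5 6 7 8
  row 9: 1 2 3 4 5 6 6 7 8 9
  row 10: 1 2 3 4 5 6 7 8 9 10

the unique w with this rank table is (4, 9, 8, 3, 5, 1, 6, 10, 2, 7).

Fulton essential set (6 of the 23 Rothe cells):

[(2, 8, 1), (3, 3, 0), (3, 7, 1), (5, 2, 0), (8, 2, 1), (8, 7, 5)]
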